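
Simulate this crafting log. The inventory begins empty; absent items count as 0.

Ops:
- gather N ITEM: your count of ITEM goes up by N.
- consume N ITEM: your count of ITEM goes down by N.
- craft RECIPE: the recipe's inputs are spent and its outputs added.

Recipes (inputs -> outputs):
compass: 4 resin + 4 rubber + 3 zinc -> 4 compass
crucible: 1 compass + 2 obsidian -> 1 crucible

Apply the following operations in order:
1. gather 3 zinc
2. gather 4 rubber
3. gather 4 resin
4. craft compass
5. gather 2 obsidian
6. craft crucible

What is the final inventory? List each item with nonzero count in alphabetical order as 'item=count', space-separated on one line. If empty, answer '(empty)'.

After 1 (gather 3 zinc): zinc=3
After 2 (gather 4 rubber): rubber=4 zinc=3
After 3 (gather 4 resin): resin=4 rubber=4 zinc=3
After 4 (craft compass): compass=4
After 5 (gather 2 obsidian): compass=4 obsidian=2
After 6 (craft crucible): compass=3 crucible=1

Answer: compass=3 crucible=1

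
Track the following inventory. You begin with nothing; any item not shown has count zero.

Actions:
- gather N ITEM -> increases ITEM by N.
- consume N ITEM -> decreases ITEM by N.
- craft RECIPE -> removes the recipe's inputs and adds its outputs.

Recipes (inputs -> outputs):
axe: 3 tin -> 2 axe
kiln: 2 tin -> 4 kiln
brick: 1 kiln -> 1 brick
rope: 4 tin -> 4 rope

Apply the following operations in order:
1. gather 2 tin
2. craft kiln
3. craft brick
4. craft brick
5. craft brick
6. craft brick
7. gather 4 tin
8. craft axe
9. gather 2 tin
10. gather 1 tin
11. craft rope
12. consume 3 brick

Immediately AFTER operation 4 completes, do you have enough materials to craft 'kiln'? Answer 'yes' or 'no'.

Answer: no

Derivation:
After 1 (gather 2 tin): tin=2
After 2 (craft kiln): kiln=4
After 3 (craft brick): brick=1 kiln=3
After 4 (craft brick): brick=2 kiln=2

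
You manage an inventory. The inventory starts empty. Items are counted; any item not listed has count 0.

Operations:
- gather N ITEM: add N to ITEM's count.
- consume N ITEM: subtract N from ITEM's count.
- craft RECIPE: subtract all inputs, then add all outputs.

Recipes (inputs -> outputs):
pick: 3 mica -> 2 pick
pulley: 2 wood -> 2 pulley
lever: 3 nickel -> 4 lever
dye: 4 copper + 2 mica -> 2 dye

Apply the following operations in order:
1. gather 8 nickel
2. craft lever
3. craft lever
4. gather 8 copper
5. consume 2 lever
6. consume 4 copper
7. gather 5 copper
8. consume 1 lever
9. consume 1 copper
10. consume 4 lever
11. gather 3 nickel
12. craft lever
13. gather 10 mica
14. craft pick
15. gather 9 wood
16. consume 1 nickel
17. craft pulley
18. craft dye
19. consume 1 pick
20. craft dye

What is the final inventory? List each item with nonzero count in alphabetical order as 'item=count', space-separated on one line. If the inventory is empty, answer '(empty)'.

Answer: dye=4 lever=5 mica=3 nickel=1 pick=1 pulley=2 wood=7

Derivation:
After 1 (gather 8 nickel): nickel=8
After 2 (craft lever): lever=4 nickel=5
After 3 (craft lever): lever=8 nickel=2
After 4 (gather 8 copper): copper=8 lever=8 nickel=2
After 5 (consume 2 lever): copper=8 lever=6 nickel=2
After 6 (consume 4 copper): copper=4 lever=6 nickel=2
After 7 (gather 5 copper): copper=9 lever=6 nickel=2
After 8 (consume 1 lever): copper=9 lever=5 nickel=2
After 9 (consume 1 copper): copper=8 lever=5 nickel=2
After 10 (consume 4 lever): copper=8 lever=1 nickel=2
After 11 (gather 3 nickel): copper=8 lever=1 nickel=5
After 12 (craft lever): copper=8 lever=5 nickel=2
After 13 (gather 10 mica): copper=8 lever=5 mica=10 nickel=2
After 14 (craft pick): copper=8 lever=5 mica=7 nickel=2 pick=2
After 15 (gather 9 wood): copper=8 lever=5 mica=7 nickel=2 pick=2 wood=9
After 16 (consume 1 nickel): copper=8 lever=5 mica=7 nickel=1 pick=2 wood=9
After 17 (craft pulley): copper=8 lever=5 mica=7 nickel=1 pick=2 pulley=2 wood=7
After 18 (craft dye): copper=4 dye=2 lever=5 mica=5 nickel=1 pick=2 pulley=2 wood=7
After 19 (consume 1 pick): copper=4 dye=2 lever=5 mica=5 nickel=1 pick=1 pulley=2 wood=7
After 20 (craft dye): dye=4 lever=5 mica=3 nickel=1 pick=1 pulley=2 wood=7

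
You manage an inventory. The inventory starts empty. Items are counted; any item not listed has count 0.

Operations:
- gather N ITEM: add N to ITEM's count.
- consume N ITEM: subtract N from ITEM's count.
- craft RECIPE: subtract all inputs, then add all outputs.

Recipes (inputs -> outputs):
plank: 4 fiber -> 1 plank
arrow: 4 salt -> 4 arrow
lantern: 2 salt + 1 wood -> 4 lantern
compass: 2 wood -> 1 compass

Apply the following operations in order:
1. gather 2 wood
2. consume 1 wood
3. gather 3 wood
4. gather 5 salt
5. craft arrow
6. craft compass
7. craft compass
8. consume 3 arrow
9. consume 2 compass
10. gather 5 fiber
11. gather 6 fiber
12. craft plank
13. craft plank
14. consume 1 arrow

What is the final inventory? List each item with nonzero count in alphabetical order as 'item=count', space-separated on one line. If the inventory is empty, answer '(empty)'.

Answer: fiber=3 plank=2 salt=1

Derivation:
After 1 (gather 2 wood): wood=2
After 2 (consume 1 wood): wood=1
After 3 (gather 3 wood): wood=4
After 4 (gather 5 salt): salt=5 wood=4
After 5 (craft arrow): arrow=4 salt=1 wood=4
After 6 (craft compass): arrow=4 compass=1 salt=1 wood=2
After 7 (craft compass): arrow=4 compass=2 salt=1
After 8 (consume 3 arrow): arrow=1 compass=2 salt=1
After 9 (consume 2 compass): arrow=1 salt=1
After 10 (gather 5 fiber): arrow=1 fiber=5 salt=1
After 11 (gather 6 fiber): arrow=1 fiber=11 salt=1
After 12 (craft plank): arrow=1 fiber=7 plank=1 salt=1
After 13 (craft plank): arrow=1 fiber=3 plank=2 salt=1
After 14 (consume 1 arrow): fiber=3 plank=2 salt=1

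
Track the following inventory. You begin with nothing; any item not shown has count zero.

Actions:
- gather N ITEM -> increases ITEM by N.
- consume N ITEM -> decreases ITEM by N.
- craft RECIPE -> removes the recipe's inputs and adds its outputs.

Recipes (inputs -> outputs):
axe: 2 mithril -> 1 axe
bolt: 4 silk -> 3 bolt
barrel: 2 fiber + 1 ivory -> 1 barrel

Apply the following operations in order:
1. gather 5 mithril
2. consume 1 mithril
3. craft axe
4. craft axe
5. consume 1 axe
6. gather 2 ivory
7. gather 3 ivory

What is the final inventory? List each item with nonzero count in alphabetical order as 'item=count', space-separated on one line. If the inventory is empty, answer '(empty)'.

Answer: axe=1 ivory=5

Derivation:
After 1 (gather 5 mithril): mithril=5
After 2 (consume 1 mithril): mithril=4
After 3 (craft axe): axe=1 mithril=2
After 4 (craft axe): axe=2
After 5 (consume 1 axe): axe=1
After 6 (gather 2 ivory): axe=1 ivory=2
After 7 (gather 3 ivory): axe=1 ivory=5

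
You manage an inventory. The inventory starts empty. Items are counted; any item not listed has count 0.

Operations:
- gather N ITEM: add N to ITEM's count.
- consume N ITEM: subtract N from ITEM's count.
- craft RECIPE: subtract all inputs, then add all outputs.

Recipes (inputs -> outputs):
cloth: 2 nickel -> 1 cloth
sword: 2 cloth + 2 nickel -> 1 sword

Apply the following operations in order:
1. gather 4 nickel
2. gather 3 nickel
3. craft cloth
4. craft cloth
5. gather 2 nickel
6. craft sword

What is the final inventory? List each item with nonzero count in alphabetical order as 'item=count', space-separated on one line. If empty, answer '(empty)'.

After 1 (gather 4 nickel): nickel=4
After 2 (gather 3 nickel): nickel=7
After 3 (craft cloth): cloth=1 nickel=5
After 4 (craft cloth): cloth=2 nickel=3
After 5 (gather 2 nickel): cloth=2 nickel=5
After 6 (craft sword): nickel=3 sword=1

Answer: nickel=3 sword=1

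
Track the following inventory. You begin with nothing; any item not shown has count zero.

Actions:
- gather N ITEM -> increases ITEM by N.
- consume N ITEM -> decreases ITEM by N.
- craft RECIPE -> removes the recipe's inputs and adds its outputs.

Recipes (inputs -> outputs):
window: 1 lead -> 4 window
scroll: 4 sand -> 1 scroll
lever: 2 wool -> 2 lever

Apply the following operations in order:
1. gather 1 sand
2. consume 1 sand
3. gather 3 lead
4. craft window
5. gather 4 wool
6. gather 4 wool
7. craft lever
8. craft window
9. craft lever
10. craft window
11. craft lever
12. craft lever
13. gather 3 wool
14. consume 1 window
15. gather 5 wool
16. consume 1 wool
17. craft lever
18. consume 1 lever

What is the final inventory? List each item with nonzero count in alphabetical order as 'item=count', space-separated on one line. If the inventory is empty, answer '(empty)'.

After 1 (gather 1 sand): sand=1
After 2 (consume 1 sand): (empty)
After 3 (gather 3 lead): lead=3
After 4 (craft window): lead=2 window=4
After 5 (gather 4 wool): lead=2 window=4 wool=4
After 6 (gather 4 wool): lead=2 window=4 wool=8
After 7 (craft lever): lead=2 lever=2 window=4 wool=6
After 8 (craft window): lead=1 lever=2 window=8 wool=6
After 9 (craft lever): lead=1 lever=4 window=8 wool=4
After 10 (craft window): lever=4 window=12 wool=4
After 11 (craft lever): lever=6 window=12 wool=2
After 12 (craft lever): lever=8 window=12
After 13 (gather 3 wool): lever=8 window=12 wool=3
After 14 (consume 1 window): lever=8 window=11 wool=3
After 15 (gather 5 wool): lever=8 window=11 wool=8
After 16 (consume 1 wool): lever=8 window=11 wool=7
After 17 (craft lever): lever=10 window=11 wool=5
After 18 (consume 1 lever): lever=9 window=11 wool=5

Answer: lever=9 window=11 wool=5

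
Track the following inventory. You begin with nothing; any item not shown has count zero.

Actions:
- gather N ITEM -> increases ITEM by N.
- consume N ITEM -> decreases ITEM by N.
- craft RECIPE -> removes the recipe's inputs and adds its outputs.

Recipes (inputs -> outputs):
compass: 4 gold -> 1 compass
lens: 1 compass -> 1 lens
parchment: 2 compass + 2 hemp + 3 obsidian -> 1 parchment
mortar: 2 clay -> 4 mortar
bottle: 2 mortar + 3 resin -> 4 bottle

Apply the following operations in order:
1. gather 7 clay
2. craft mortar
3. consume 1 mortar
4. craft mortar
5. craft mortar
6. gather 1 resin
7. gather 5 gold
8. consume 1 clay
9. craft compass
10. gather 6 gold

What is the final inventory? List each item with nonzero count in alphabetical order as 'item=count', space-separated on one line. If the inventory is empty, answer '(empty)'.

After 1 (gather 7 clay): clay=7
After 2 (craft mortar): clay=5 mortar=4
After 3 (consume 1 mortar): clay=5 mortar=3
After 4 (craft mortar): clay=3 mortar=7
After 5 (craft mortar): clay=1 mortar=11
After 6 (gather 1 resin): clay=1 mortar=11 resin=1
After 7 (gather 5 gold): clay=1 gold=5 mortar=11 resin=1
After 8 (consume 1 clay): gold=5 mortar=11 resin=1
After 9 (craft compass): compass=1 gold=1 mortar=11 resin=1
After 10 (gather 6 gold): compass=1 gold=7 mortar=11 resin=1

Answer: compass=1 gold=7 mortar=11 resin=1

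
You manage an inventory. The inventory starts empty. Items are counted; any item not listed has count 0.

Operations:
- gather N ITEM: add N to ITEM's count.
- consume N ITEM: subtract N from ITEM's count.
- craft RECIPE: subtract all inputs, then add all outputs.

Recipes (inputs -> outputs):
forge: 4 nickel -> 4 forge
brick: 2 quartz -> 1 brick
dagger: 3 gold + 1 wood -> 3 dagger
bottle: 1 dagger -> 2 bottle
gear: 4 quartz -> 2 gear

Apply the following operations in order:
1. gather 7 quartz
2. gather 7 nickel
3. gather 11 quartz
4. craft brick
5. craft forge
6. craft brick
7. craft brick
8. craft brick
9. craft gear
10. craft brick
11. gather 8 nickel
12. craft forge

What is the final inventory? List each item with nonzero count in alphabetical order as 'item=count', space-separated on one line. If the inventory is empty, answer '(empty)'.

Answer: brick=5 forge=8 gear=2 nickel=7 quartz=4

Derivation:
After 1 (gather 7 quartz): quartz=7
After 2 (gather 7 nickel): nickel=7 quartz=7
After 3 (gather 11 quartz): nickel=7 quartz=18
After 4 (craft brick): brick=1 nickel=7 quartz=16
After 5 (craft forge): brick=1 forge=4 nickel=3 quartz=16
After 6 (craft brick): brick=2 forge=4 nickel=3 quartz=14
After 7 (craft brick): brick=3 forge=4 nickel=3 quartz=12
After 8 (craft brick): brick=4 forge=4 nickel=3 quartz=10
After 9 (craft gear): brick=4 forge=4 gear=2 nickel=3 quartz=6
After 10 (craft brick): brick=5 forge=4 gear=2 nickel=3 quartz=4
After 11 (gather 8 nickel): brick=5 forge=4 gear=2 nickel=11 quartz=4
After 12 (craft forge): brick=5 forge=8 gear=2 nickel=7 quartz=4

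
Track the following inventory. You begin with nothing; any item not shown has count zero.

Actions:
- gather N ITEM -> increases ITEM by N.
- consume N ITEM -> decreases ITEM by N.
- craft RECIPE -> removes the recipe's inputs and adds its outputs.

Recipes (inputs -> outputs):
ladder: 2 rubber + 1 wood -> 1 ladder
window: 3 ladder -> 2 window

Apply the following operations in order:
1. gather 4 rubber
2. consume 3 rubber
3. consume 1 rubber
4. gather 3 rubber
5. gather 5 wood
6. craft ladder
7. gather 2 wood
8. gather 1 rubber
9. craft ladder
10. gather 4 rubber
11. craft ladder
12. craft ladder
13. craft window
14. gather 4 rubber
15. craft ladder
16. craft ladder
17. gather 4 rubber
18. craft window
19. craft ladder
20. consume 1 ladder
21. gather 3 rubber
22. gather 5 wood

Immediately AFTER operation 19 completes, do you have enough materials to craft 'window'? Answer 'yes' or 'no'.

After 1 (gather 4 rubber): rubber=4
After 2 (consume 3 rubber): rubber=1
After 3 (consume 1 rubber): (empty)
After 4 (gather 3 rubber): rubber=3
After 5 (gather 5 wood): rubber=3 wood=5
After 6 (craft ladder): ladder=1 rubber=1 wood=4
After 7 (gather 2 wood): ladder=1 rubber=1 wood=6
After 8 (gather 1 rubber): ladder=1 rubber=2 wood=6
After 9 (craft ladder): ladder=2 wood=5
After 10 (gather 4 rubber): ladder=2 rubber=4 wood=5
After 11 (craft ladder): ladder=3 rubber=2 wood=4
After 12 (craft ladder): ladder=4 wood=3
After 13 (craft window): ladder=1 window=2 wood=3
After 14 (gather 4 rubber): ladder=1 rubber=4 window=2 wood=3
After 15 (craft ladder): ladder=2 rubber=2 window=2 wood=2
After 16 (craft ladder): ladder=3 window=2 wood=1
After 17 (gather 4 rubber): ladder=3 rubber=4 window=2 wood=1
After 18 (craft window): rubber=4 window=4 wood=1
After 19 (craft ladder): ladder=1 rubber=2 window=4

Answer: no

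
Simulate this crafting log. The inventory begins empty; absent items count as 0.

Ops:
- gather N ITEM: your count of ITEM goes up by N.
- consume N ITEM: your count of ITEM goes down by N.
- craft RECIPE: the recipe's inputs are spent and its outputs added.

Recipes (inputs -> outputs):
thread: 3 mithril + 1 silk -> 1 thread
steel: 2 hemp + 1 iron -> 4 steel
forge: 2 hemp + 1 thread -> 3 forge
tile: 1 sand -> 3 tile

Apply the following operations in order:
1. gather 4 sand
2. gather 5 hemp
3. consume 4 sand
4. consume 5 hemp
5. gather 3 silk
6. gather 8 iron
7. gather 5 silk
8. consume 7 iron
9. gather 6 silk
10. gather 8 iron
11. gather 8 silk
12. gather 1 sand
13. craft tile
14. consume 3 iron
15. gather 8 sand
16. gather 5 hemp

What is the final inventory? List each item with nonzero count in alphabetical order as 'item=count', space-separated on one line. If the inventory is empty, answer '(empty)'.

Answer: hemp=5 iron=6 sand=8 silk=22 tile=3

Derivation:
After 1 (gather 4 sand): sand=4
After 2 (gather 5 hemp): hemp=5 sand=4
After 3 (consume 4 sand): hemp=5
After 4 (consume 5 hemp): (empty)
After 5 (gather 3 silk): silk=3
After 6 (gather 8 iron): iron=8 silk=3
After 7 (gather 5 silk): iron=8 silk=8
After 8 (consume 7 iron): iron=1 silk=8
After 9 (gather 6 silk): iron=1 silk=14
After 10 (gather 8 iron): iron=9 silk=14
After 11 (gather 8 silk): iron=9 silk=22
After 12 (gather 1 sand): iron=9 sand=1 silk=22
After 13 (craft tile): iron=9 silk=22 tile=3
After 14 (consume 3 iron): iron=6 silk=22 tile=3
After 15 (gather 8 sand): iron=6 sand=8 silk=22 tile=3
After 16 (gather 5 hemp): hemp=5 iron=6 sand=8 silk=22 tile=3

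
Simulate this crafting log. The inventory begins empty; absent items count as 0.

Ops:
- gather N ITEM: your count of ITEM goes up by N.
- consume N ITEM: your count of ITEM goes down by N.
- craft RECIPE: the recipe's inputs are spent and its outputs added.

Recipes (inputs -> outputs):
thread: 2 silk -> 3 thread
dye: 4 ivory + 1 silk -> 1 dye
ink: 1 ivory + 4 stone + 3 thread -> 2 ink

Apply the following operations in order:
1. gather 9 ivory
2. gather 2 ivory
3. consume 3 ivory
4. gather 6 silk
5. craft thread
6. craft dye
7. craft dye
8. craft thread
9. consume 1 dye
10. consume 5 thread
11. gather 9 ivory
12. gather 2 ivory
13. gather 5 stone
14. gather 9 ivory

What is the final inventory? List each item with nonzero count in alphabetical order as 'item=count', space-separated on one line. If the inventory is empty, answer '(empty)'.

After 1 (gather 9 ivory): ivory=9
After 2 (gather 2 ivory): ivory=11
After 3 (consume 3 ivory): ivory=8
After 4 (gather 6 silk): ivory=8 silk=6
After 5 (craft thread): ivory=8 silk=4 thread=3
After 6 (craft dye): dye=1 ivory=4 silk=3 thread=3
After 7 (craft dye): dye=2 silk=2 thread=3
After 8 (craft thread): dye=2 thread=6
After 9 (consume 1 dye): dye=1 thread=6
After 10 (consume 5 thread): dye=1 thread=1
After 11 (gather 9 ivory): dye=1 ivory=9 thread=1
After 12 (gather 2 ivory): dye=1 ivory=11 thread=1
After 13 (gather 5 stone): dye=1 ivory=11 stone=5 thread=1
After 14 (gather 9 ivory): dye=1 ivory=20 stone=5 thread=1

Answer: dye=1 ivory=20 stone=5 thread=1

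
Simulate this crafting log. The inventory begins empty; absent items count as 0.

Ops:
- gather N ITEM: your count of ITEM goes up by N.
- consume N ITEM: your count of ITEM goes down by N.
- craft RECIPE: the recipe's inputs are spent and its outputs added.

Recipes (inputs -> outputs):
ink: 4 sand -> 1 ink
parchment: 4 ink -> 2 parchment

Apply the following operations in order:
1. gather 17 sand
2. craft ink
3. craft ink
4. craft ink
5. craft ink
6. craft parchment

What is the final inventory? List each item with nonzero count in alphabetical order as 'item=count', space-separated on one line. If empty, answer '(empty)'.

After 1 (gather 17 sand): sand=17
After 2 (craft ink): ink=1 sand=13
After 3 (craft ink): ink=2 sand=9
After 4 (craft ink): ink=3 sand=5
After 5 (craft ink): ink=4 sand=1
After 6 (craft parchment): parchment=2 sand=1

Answer: parchment=2 sand=1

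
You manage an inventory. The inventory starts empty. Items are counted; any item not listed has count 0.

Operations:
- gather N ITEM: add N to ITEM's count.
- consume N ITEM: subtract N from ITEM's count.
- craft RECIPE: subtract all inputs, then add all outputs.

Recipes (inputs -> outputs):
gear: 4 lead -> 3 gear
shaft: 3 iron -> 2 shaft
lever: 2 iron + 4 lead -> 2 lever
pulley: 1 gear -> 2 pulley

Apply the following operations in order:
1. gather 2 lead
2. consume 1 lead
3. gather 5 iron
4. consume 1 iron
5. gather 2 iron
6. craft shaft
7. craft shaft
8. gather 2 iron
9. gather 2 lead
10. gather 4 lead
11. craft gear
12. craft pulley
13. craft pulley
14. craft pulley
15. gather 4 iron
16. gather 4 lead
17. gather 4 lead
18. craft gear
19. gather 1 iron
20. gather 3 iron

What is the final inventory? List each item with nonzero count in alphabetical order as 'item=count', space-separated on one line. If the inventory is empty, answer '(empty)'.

Answer: gear=3 iron=10 lead=7 pulley=6 shaft=4

Derivation:
After 1 (gather 2 lead): lead=2
After 2 (consume 1 lead): lead=1
After 3 (gather 5 iron): iron=5 lead=1
After 4 (consume 1 iron): iron=4 lead=1
After 5 (gather 2 iron): iron=6 lead=1
After 6 (craft shaft): iron=3 lead=1 shaft=2
After 7 (craft shaft): lead=1 shaft=4
After 8 (gather 2 iron): iron=2 lead=1 shaft=4
After 9 (gather 2 lead): iron=2 lead=3 shaft=4
After 10 (gather 4 lead): iron=2 lead=7 shaft=4
After 11 (craft gear): gear=3 iron=2 lead=3 shaft=4
After 12 (craft pulley): gear=2 iron=2 lead=3 pulley=2 shaft=4
After 13 (craft pulley): gear=1 iron=2 lead=3 pulley=4 shaft=4
After 14 (craft pulley): iron=2 lead=3 pulley=6 shaft=4
After 15 (gather 4 iron): iron=6 lead=3 pulley=6 shaft=4
After 16 (gather 4 lead): iron=6 lead=7 pulley=6 shaft=4
After 17 (gather 4 lead): iron=6 lead=11 pulley=6 shaft=4
After 18 (craft gear): gear=3 iron=6 lead=7 pulley=6 shaft=4
After 19 (gather 1 iron): gear=3 iron=7 lead=7 pulley=6 shaft=4
After 20 (gather 3 iron): gear=3 iron=10 lead=7 pulley=6 shaft=4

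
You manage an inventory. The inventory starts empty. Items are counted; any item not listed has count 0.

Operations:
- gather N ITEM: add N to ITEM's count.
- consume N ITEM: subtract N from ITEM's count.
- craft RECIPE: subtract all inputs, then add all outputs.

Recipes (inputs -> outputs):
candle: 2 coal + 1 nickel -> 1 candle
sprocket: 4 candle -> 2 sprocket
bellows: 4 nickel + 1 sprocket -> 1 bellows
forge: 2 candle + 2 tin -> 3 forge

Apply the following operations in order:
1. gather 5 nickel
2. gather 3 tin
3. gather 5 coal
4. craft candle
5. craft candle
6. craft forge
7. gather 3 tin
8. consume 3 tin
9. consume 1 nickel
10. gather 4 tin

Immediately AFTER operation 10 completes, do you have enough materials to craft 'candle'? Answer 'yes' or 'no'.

After 1 (gather 5 nickel): nickel=5
After 2 (gather 3 tin): nickel=5 tin=3
After 3 (gather 5 coal): coal=5 nickel=5 tin=3
After 4 (craft candle): candle=1 coal=3 nickel=4 tin=3
After 5 (craft candle): candle=2 coal=1 nickel=3 tin=3
After 6 (craft forge): coal=1 forge=3 nickel=3 tin=1
After 7 (gather 3 tin): coal=1 forge=3 nickel=3 tin=4
After 8 (consume 3 tin): coal=1 forge=3 nickel=3 tin=1
After 9 (consume 1 nickel): coal=1 forge=3 nickel=2 tin=1
After 10 (gather 4 tin): coal=1 forge=3 nickel=2 tin=5

Answer: no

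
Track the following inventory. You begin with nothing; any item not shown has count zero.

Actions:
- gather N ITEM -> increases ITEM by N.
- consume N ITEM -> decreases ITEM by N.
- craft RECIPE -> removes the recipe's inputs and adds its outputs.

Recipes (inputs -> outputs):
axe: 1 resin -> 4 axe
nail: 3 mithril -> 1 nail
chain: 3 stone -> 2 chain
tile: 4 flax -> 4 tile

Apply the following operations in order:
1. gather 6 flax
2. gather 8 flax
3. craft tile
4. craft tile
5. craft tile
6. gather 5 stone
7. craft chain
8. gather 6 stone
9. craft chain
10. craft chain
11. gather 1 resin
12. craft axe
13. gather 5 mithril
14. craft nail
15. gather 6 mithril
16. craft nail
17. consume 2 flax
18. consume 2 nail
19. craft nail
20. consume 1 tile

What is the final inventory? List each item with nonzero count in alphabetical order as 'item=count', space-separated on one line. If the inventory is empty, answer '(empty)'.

After 1 (gather 6 flax): flax=6
After 2 (gather 8 flax): flax=14
After 3 (craft tile): flax=10 tile=4
After 4 (craft tile): flax=6 tile=8
After 5 (craft tile): flax=2 tile=12
After 6 (gather 5 stone): flax=2 stone=5 tile=12
After 7 (craft chain): chain=2 flax=2 stone=2 tile=12
After 8 (gather 6 stone): chain=2 flax=2 stone=8 tile=12
After 9 (craft chain): chain=4 flax=2 stone=5 tile=12
After 10 (craft chain): chain=6 flax=2 stone=2 tile=12
After 11 (gather 1 resin): chain=6 flax=2 resin=1 stone=2 tile=12
After 12 (craft axe): axe=4 chain=6 flax=2 stone=2 tile=12
After 13 (gather 5 mithril): axe=4 chain=6 flax=2 mithril=5 stone=2 tile=12
After 14 (craft nail): axe=4 chain=6 flax=2 mithril=2 nail=1 stone=2 tile=12
After 15 (gather 6 mithril): axe=4 chain=6 flax=2 mithril=8 nail=1 stone=2 tile=12
After 16 (craft nail): axe=4 chain=6 flax=2 mithril=5 nail=2 stone=2 tile=12
After 17 (consume 2 flax): axe=4 chain=6 mithril=5 nail=2 stone=2 tile=12
After 18 (consume 2 nail): axe=4 chain=6 mithril=5 stone=2 tile=12
After 19 (craft nail): axe=4 chain=6 mithril=2 nail=1 stone=2 tile=12
After 20 (consume 1 tile): axe=4 chain=6 mithril=2 nail=1 stone=2 tile=11

Answer: axe=4 chain=6 mithril=2 nail=1 stone=2 tile=11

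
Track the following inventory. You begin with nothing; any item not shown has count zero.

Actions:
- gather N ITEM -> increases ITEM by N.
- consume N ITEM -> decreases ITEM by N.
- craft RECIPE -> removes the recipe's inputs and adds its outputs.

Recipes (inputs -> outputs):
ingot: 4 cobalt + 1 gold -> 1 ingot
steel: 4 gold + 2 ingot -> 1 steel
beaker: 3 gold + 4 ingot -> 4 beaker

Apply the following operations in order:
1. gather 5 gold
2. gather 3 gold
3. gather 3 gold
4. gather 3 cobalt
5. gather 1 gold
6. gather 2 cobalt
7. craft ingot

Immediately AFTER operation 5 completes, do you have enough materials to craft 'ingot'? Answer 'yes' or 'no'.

Answer: no

Derivation:
After 1 (gather 5 gold): gold=5
After 2 (gather 3 gold): gold=8
After 3 (gather 3 gold): gold=11
After 4 (gather 3 cobalt): cobalt=3 gold=11
After 5 (gather 1 gold): cobalt=3 gold=12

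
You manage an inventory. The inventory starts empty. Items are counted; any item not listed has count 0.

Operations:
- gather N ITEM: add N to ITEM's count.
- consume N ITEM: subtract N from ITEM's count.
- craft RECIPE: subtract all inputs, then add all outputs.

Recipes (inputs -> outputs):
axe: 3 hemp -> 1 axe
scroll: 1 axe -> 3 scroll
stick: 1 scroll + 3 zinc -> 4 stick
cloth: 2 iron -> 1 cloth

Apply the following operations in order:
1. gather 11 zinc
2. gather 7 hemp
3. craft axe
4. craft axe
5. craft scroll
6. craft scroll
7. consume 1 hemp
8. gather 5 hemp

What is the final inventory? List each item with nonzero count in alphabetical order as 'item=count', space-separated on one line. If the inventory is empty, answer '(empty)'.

Answer: hemp=5 scroll=6 zinc=11

Derivation:
After 1 (gather 11 zinc): zinc=11
After 2 (gather 7 hemp): hemp=7 zinc=11
After 3 (craft axe): axe=1 hemp=4 zinc=11
After 4 (craft axe): axe=2 hemp=1 zinc=11
After 5 (craft scroll): axe=1 hemp=1 scroll=3 zinc=11
After 6 (craft scroll): hemp=1 scroll=6 zinc=11
After 7 (consume 1 hemp): scroll=6 zinc=11
After 8 (gather 5 hemp): hemp=5 scroll=6 zinc=11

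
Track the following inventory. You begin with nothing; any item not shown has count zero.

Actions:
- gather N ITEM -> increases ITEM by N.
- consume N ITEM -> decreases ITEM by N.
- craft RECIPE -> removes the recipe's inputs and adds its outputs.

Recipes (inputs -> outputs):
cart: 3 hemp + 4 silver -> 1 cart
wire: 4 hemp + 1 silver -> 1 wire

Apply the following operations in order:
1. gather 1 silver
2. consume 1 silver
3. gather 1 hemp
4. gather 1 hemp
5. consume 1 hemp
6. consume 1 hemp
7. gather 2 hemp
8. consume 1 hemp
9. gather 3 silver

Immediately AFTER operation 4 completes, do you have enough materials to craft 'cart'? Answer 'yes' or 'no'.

After 1 (gather 1 silver): silver=1
After 2 (consume 1 silver): (empty)
After 3 (gather 1 hemp): hemp=1
After 4 (gather 1 hemp): hemp=2

Answer: no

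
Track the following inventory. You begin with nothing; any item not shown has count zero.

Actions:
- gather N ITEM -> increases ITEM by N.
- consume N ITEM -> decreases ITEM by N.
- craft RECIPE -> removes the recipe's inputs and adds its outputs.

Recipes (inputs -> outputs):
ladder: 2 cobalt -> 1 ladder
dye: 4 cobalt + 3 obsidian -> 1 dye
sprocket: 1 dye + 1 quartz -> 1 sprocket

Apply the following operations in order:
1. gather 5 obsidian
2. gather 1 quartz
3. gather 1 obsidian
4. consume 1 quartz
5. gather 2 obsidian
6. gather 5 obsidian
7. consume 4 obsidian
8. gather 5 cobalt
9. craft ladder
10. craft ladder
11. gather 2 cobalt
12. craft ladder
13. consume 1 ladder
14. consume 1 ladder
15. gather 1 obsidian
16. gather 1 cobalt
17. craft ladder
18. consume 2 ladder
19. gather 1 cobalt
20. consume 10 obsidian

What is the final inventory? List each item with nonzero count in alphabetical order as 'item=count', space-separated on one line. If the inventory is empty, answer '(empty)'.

Answer: cobalt=1

Derivation:
After 1 (gather 5 obsidian): obsidian=5
After 2 (gather 1 quartz): obsidian=5 quartz=1
After 3 (gather 1 obsidian): obsidian=6 quartz=1
After 4 (consume 1 quartz): obsidian=6
After 5 (gather 2 obsidian): obsidian=8
After 6 (gather 5 obsidian): obsidian=13
After 7 (consume 4 obsidian): obsidian=9
After 8 (gather 5 cobalt): cobalt=5 obsidian=9
After 9 (craft ladder): cobalt=3 ladder=1 obsidian=9
After 10 (craft ladder): cobalt=1 ladder=2 obsidian=9
After 11 (gather 2 cobalt): cobalt=3 ladder=2 obsidian=9
After 12 (craft ladder): cobalt=1 ladder=3 obsidian=9
After 13 (consume 1 ladder): cobalt=1 ladder=2 obsidian=9
After 14 (consume 1 ladder): cobalt=1 ladder=1 obsidian=9
After 15 (gather 1 obsidian): cobalt=1 ladder=1 obsidian=10
After 16 (gather 1 cobalt): cobalt=2 ladder=1 obsidian=10
After 17 (craft ladder): ladder=2 obsidian=10
After 18 (consume 2 ladder): obsidian=10
After 19 (gather 1 cobalt): cobalt=1 obsidian=10
After 20 (consume 10 obsidian): cobalt=1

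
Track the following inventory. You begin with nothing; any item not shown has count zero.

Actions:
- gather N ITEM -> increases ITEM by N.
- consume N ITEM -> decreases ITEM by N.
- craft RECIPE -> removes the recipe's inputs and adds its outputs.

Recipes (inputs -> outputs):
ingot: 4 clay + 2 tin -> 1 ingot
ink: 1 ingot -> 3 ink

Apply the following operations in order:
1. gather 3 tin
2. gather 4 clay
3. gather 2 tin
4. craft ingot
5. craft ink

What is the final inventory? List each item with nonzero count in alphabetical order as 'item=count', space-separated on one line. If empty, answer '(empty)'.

After 1 (gather 3 tin): tin=3
After 2 (gather 4 clay): clay=4 tin=3
After 3 (gather 2 tin): clay=4 tin=5
After 4 (craft ingot): ingot=1 tin=3
After 5 (craft ink): ink=3 tin=3

Answer: ink=3 tin=3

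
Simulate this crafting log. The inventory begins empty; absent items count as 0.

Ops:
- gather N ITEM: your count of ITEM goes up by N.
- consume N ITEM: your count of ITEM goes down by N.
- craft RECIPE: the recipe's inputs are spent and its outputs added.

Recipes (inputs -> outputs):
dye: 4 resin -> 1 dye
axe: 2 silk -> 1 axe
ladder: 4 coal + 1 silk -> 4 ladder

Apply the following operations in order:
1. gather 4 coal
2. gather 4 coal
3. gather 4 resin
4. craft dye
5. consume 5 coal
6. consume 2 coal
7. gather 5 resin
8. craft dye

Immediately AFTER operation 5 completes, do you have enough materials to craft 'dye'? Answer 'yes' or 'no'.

After 1 (gather 4 coal): coal=4
After 2 (gather 4 coal): coal=8
After 3 (gather 4 resin): coal=8 resin=4
After 4 (craft dye): coal=8 dye=1
After 5 (consume 5 coal): coal=3 dye=1

Answer: no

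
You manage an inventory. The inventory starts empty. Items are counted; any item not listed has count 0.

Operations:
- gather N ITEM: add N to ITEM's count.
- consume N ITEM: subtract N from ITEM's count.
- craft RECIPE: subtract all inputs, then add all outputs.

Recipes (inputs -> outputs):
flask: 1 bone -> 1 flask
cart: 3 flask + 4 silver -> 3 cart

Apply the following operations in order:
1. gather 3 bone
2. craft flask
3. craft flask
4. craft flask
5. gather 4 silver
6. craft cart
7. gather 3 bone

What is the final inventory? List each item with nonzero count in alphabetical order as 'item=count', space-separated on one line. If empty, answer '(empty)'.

Answer: bone=3 cart=3

Derivation:
After 1 (gather 3 bone): bone=3
After 2 (craft flask): bone=2 flask=1
After 3 (craft flask): bone=1 flask=2
After 4 (craft flask): flask=3
After 5 (gather 4 silver): flask=3 silver=4
After 6 (craft cart): cart=3
After 7 (gather 3 bone): bone=3 cart=3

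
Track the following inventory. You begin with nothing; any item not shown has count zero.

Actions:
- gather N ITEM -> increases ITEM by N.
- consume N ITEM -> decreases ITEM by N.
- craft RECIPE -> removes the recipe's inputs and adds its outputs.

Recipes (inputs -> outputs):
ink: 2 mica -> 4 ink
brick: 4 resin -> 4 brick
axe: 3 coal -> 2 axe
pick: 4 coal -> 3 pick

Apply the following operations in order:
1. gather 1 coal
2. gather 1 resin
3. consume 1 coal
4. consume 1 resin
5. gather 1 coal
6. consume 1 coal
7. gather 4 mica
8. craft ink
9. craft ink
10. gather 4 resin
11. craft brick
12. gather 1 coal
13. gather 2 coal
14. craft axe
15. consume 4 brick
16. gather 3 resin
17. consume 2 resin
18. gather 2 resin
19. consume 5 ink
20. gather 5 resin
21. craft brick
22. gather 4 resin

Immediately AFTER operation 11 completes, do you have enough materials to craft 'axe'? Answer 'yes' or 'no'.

After 1 (gather 1 coal): coal=1
After 2 (gather 1 resin): coal=1 resin=1
After 3 (consume 1 coal): resin=1
After 4 (consume 1 resin): (empty)
After 5 (gather 1 coal): coal=1
After 6 (consume 1 coal): (empty)
After 7 (gather 4 mica): mica=4
After 8 (craft ink): ink=4 mica=2
After 9 (craft ink): ink=8
After 10 (gather 4 resin): ink=8 resin=4
After 11 (craft brick): brick=4 ink=8

Answer: no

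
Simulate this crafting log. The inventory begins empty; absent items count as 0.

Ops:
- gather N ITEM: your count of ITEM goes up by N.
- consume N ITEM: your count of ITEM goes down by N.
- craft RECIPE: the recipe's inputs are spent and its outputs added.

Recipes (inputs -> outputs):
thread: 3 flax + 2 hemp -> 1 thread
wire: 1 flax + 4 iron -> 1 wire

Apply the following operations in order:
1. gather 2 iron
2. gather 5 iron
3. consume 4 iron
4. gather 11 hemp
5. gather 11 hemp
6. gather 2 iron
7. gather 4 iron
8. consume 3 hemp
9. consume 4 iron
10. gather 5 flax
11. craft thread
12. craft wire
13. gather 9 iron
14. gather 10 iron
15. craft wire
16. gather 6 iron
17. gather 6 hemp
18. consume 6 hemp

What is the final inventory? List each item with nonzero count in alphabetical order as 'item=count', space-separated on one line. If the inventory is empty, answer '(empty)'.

After 1 (gather 2 iron): iron=2
After 2 (gather 5 iron): iron=7
After 3 (consume 4 iron): iron=3
After 4 (gather 11 hemp): hemp=11 iron=3
After 5 (gather 11 hemp): hemp=22 iron=3
After 6 (gather 2 iron): hemp=22 iron=5
After 7 (gather 4 iron): hemp=22 iron=9
After 8 (consume 3 hemp): hemp=19 iron=9
After 9 (consume 4 iron): hemp=19 iron=5
After 10 (gather 5 flax): flax=5 hemp=19 iron=5
After 11 (craft thread): flax=2 hemp=17 iron=5 thread=1
After 12 (craft wire): flax=1 hemp=17 iron=1 thread=1 wire=1
After 13 (gather 9 iron): flax=1 hemp=17 iron=10 thread=1 wire=1
After 14 (gather 10 iron): flax=1 hemp=17 iron=20 thread=1 wire=1
After 15 (craft wire): hemp=17 iron=16 thread=1 wire=2
After 16 (gather 6 iron): hemp=17 iron=22 thread=1 wire=2
After 17 (gather 6 hemp): hemp=23 iron=22 thread=1 wire=2
After 18 (consume 6 hemp): hemp=17 iron=22 thread=1 wire=2

Answer: hemp=17 iron=22 thread=1 wire=2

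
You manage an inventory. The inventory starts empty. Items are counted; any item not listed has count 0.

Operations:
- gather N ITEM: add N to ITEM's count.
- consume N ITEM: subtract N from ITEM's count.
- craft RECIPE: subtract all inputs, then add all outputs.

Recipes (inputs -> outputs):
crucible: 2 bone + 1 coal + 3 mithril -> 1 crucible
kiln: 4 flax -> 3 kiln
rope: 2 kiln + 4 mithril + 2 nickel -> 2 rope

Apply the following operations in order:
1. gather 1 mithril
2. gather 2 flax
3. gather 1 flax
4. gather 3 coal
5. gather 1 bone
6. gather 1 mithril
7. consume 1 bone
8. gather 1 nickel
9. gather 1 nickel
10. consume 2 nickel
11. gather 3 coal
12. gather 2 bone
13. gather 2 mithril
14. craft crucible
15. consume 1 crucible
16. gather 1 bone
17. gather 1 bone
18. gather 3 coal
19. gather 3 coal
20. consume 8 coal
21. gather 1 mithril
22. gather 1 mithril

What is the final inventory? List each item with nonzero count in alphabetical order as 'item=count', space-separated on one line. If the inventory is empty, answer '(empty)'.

After 1 (gather 1 mithril): mithril=1
After 2 (gather 2 flax): flax=2 mithril=1
After 3 (gather 1 flax): flax=3 mithril=1
After 4 (gather 3 coal): coal=3 flax=3 mithril=1
After 5 (gather 1 bone): bone=1 coal=3 flax=3 mithril=1
After 6 (gather 1 mithril): bone=1 coal=3 flax=3 mithril=2
After 7 (consume 1 bone): coal=3 flax=3 mithril=2
After 8 (gather 1 nickel): coal=3 flax=3 mithril=2 nickel=1
After 9 (gather 1 nickel): coal=3 flax=3 mithril=2 nickel=2
After 10 (consume 2 nickel): coal=3 flax=3 mithril=2
After 11 (gather 3 coal): coal=6 flax=3 mithril=2
After 12 (gather 2 bone): bone=2 coal=6 flax=3 mithril=2
After 13 (gather 2 mithril): bone=2 coal=6 flax=3 mithril=4
After 14 (craft crucible): coal=5 crucible=1 flax=3 mithril=1
After 15 (consume 1 crucible): coal=5 flax=3 mithril=1
After 16 (gather 1 bone): bone=1 coal=5 flax=3 mithril=1
After 17 (gather 1 bone): bone=2 coal=5 flax=3 mithril=1
After 18 (gather 3 coal): bone=2 coal=8 flax=3 mithril=1
After 19 (gather 3 coal): bone=2 coal=11 flax=3 mithril=1
After 20 (consume 8 coal): bone=2 coal=3 flax=3 mithril=1
After 21 (gather 1 mithril): bone=2 coal=3 flax=3 mithril=2
After 22 (gather 1 mithril): bone=2 coal=3 flax=3 mithril=3

Answer: bone=2 coal=3 flax=3 mithril=3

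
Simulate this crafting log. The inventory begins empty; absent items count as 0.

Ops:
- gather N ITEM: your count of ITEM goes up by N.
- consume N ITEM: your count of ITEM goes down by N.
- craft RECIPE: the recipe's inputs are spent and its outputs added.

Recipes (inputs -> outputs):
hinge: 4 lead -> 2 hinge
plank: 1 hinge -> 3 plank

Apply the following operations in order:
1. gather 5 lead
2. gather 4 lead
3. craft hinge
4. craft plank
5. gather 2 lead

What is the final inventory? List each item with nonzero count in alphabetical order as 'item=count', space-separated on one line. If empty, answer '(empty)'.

Answer: hinge=1 lead=7 plank=3

Derivation:
After 1 (gather 5 lead): lead=5
After 2 (gather 4 lead): lead=9
After 3 (craft hinge): hinge=2 lead=5
After 4 (craft plank): hinge=1 lead=5 plank=3
After 5 (gather 2 lead): hinge=1 lead=7 plank=3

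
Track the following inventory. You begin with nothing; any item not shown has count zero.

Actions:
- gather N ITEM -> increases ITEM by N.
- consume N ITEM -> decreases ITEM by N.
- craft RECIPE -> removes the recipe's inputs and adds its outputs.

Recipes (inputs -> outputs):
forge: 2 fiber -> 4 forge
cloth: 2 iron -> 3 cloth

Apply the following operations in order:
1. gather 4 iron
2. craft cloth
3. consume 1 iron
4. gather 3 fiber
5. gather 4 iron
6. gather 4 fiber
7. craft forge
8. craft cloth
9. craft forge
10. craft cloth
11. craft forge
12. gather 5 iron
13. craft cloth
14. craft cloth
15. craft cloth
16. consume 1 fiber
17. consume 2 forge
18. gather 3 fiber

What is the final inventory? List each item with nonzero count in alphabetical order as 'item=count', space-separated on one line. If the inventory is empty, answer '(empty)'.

Answer: cloth=18 fiber=3 forge=10

Derivation:
After 1 (gather 4 iron): iron=4
After 2 (craft cloth): cloth=3 iron=2
After 3 (consume 1 iron): cloth=3 iron=1
After 4 (gather 3 fiber): cloth=3 fiber=3 iron=1
After 5 (gather 4 iron): cloth=3 fiber=3 iron=5
After 6 (gather 4 fiber): cloth=3 fiber=7 iron=5
After 7 (craft forge): cloth=3 fiber=5 forge=4 iron=5
After 8 (craft cloth): cloth=6 fiber=5 forge=4 iron=3
After 9 (craft forge): cloth=6 fiber=3 forge=8 iron=3
After 10 (craft cloth): cloth=9 fiber=3 forge=8 iron=1
After 11 (craft forge): cloth=9 fiber=1 forge=12 iron=1
After 12 (gather 5 iron): cloth=9 fiber=1 forge=12 iron=6
After 13 (craft cloth): cloth=12 fiber=1 forge=12 iron=4
After 14 (craft cloth): cloth=15 fiber=1 forge=12 iron=2
After 15 (craft cloth): cloth=18 fiber=1 forge=12
After 16 (consume 1 fiber): cloth=18 forge=12
After 17 (consume 2 forge): cloth=18 forge=10
After 18 (gather 3 fiber): cloth=18 fiber=3 forge=10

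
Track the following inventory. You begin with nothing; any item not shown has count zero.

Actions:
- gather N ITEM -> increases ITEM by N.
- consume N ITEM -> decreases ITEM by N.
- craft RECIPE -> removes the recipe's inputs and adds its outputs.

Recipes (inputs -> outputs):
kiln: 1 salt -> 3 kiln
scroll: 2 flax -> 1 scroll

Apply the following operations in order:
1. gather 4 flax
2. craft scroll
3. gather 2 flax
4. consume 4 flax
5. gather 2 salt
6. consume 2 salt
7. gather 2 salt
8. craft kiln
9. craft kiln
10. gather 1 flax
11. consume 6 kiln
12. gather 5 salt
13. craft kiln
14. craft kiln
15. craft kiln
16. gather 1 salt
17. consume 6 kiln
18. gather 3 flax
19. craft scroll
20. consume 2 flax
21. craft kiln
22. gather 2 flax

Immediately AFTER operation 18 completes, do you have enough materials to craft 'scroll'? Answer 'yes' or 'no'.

Answer: yes

Derivation:
After 1 (gather 4 flax): flax=4
After 2 (craft scroll): flax=2 scroll=1
After 3 (gather 2 flax): flax=4 scroll=1
After 4 (consume 4 flax): scroll=1
After 5 (gather 2 salt): salt=2 scroll=1
After 6 (consume 2 salt): scroll=1
After 7 (gather 2 salt): salt=2 scroll=1
After 8 (craft kiln): kiln=3 salt=1 scroll=1
After 9 (craft kiln): kiln=6 scroll=1
After 10 (gather 1 flax): flax=1 kiln=6 scroll=1
After 11 (consume 6 kiln): flax=1 scroll=1
After 12 (gather 5 salt): flax=1 salt=5 scroll=1
After 13 (craft kiln): flax=1 kiln=3 salt=4 scroll=1
After 14 (craft kiln): flax=1 kiln=6 salt=3 scroll=1
After 15 (craft kiln): flax=1 kiln=9 salt=2 scroll=1
After 16 (gather 1 salt): flax=1 kiln=9 salt=3 scroll=1
After 17 (consume 6 kiln): flax=1 kiln=3 salt=3 scroll=1
After 18 (gather 3 flax): flax=4 kiln=3 salt=3 scroll=1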